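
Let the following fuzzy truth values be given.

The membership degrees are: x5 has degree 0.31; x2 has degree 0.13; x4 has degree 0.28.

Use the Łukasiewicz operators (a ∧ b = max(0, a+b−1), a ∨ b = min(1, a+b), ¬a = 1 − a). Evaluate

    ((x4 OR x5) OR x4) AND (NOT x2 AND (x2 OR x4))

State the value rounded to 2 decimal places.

x4 OR x5 = min(1, a+b) on (0.28, 0.31) = 0.59
(x4 OR x5) OR x4 = min(1, a+b) on (0.59, 0.28) = 0.87
NOT x2 = 1 − 0.13 = 0.87
x2 OR x4 = min(1, a+b) on (0.13, 0.28) = 0.41
NOT x2 AND (x2 OR x4) = max(0, a+b−1) on (0.87, 0.41) = 0.28
((x4 OR x5) OR x4) AND (NOT x2 AND (x2 OR x4)) = max(0, a+b−1) on (0.87, 0.28) = 0.15

0.15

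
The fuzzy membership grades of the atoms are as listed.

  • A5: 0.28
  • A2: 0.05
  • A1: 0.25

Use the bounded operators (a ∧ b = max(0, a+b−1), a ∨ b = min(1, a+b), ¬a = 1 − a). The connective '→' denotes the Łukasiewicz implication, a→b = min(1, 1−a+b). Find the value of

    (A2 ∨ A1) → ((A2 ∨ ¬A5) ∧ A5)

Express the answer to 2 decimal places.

A2 ∨ A1 = min(1, a+b) on (0.05, 0.25) = 0.30
¬A5 = 1 − 0.28 = 0.72
A2 ∨ ¬A5 = min(1, a+b) on (0.05, 0.72) = 0.77
(A2 ∨ ¬A5) ∧ A5 = max(0, a+b−1) on (0.77, 0.28) = 0.05
(A2 ∨ A1) → ((A2 ∨ ¬A5) ∧ A5)  [Łukasiewicz: min(1, 1−a+b)] with a=0.30, b=0.05 → 0.75

0.75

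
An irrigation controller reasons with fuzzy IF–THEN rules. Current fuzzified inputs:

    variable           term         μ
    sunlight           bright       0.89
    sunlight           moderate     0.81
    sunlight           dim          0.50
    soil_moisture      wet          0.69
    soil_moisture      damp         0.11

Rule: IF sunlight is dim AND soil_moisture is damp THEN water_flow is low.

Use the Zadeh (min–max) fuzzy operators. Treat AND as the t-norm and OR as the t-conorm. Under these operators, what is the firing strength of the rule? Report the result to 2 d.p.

0.11

firing strength: dim=0.50, damp=0.11; AND[min(a, b)] → w = 0.11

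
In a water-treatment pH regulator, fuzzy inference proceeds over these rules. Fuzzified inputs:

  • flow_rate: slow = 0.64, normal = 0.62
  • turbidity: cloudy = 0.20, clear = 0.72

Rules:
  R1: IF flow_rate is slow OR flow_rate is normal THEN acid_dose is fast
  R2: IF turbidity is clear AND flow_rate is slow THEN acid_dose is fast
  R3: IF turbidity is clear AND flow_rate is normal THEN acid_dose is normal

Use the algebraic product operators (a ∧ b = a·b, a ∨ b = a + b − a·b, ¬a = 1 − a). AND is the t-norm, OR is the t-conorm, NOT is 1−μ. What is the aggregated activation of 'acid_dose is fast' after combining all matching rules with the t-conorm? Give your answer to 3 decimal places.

0.926

R1: slow=0.64, normal=0.62; OR[a + b − a·b] → w = 0.8632
R2: clear=0.72, slow=0.64; AND[a·b] → w = 0.4608
R3: clear=0.72, normal=0.62; AND[a·b] → w = 0.4464
Rules with consequent 'fast': {R1, R2} → strengths 0.8632, 0.4608
Aggregate via t-conorm [a + b − a·b]: 0.9262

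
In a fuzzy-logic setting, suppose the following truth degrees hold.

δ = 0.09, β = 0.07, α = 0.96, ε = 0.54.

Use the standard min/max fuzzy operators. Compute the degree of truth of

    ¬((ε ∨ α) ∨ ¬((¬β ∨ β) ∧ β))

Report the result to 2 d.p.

ε ∨ α = max(a, b) on (0.54, 0.96) = 0.96
¬β = 1 − 0.07 = 0.93
¬β ∨ β = max(a, b) on (0.93, 0.07) = 0.93
(¬β ∨ β) ∧ β = min(a, b) on (0.93, 0.07) = 0.07
¬((¬β ∨ β) ∧ β) = 1 − 0.07 = 0.93
(ε ∨ α) ∨ ¬((¬β ∨ β) ∧ β) = max(a, b) on (0.96, 0.93) = 0.96
¬((ε ∨ α) ∨ ¬((¬β ∨ β) ∧ β)) = 1 − 0.96 = 0.04

0.04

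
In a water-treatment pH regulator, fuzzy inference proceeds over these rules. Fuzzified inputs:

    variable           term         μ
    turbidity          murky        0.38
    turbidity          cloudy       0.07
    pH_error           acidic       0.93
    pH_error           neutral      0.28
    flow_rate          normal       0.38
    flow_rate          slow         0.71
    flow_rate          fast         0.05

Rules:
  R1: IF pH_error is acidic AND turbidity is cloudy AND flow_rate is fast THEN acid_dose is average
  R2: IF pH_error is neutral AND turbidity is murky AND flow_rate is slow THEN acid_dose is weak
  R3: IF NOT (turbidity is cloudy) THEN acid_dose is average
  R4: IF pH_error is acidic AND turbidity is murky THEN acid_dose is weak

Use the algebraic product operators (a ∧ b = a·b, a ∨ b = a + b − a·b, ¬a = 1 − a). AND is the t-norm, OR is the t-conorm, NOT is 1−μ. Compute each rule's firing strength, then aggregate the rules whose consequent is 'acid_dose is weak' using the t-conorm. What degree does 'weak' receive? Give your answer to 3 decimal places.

0.402

R1: acidic=0.93, cloudy=0.07, fast=0.05; AND[a·b] → w = 0.0033
R2: neutral=0.28, murky=0.38, slow=0.71; AND[a·b] → w = 0.0755
R3: ¬cloudy=1−0.07=0.93 → w = 0.9300
R4: acidic=0.93, murky=0.38; AND[a·b] → w = 0.3534
Rules with consequent 'weak': {R2, R4} → strengths 0.0755, 0.3534
Aggregate via t-conorm [a + b − a·b]: 0.4022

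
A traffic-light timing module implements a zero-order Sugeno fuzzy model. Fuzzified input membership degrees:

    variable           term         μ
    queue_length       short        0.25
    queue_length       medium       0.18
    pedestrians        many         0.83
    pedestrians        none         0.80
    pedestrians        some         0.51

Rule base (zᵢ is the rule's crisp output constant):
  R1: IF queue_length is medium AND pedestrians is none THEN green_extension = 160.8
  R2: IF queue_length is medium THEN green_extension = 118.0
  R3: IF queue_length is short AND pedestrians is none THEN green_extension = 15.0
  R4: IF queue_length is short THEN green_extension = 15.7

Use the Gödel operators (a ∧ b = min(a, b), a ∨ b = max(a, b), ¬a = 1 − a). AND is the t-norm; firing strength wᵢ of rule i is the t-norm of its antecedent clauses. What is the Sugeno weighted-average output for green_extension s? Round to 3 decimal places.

67.278

R1 (z=160.8): medium=0.18, none=0.80; AND[min(a, b)] → w = 0.18
R2 (z=118.0): medium=0.18 → w = 0.18
R3 (z=15.0): short=0.25, none=0.80; AND[min(a, b)] → w = 0.25
R4 (z=15.7): short=0.25 → w = 0.25
Weighted average = (0.18·160.8 + 0.18·118.0 + 0.25·15.0 + 0.25·15.7) / (0.18 + 0.18 + 0.25 + 0.25)
  = 57.8590 / 0.8600 = 67.278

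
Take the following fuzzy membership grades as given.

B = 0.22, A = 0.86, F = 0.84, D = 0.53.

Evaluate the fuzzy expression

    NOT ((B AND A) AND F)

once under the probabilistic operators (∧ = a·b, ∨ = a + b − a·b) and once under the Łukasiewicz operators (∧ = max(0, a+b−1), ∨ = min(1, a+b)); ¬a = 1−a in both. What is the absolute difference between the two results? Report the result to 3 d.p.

0.159

Under probabilistic:
  B AND A = a·b on (0.2200, 0.8600) = 0.1892
  (B AND A) AND F = a·b on (0.1892, 0.8400) = 0.1589
  NOT ((B AND A) AND F) = 1 − 0.1589 = 0.8411
  → value = 0.8411
Under Łukasiewicz:
  B AND A = max(0, a+b−1) on (0.22, 0.86) = 0.08
  (B AND A) AND F = max(0, a+b−1) on (0.08, 0.84) = 0.00
  NOT ((B AND A) AND F) = 1 − 0.00 = 1.00
  → value = 1.0000
|0.8411 − 1.0000| = 0.159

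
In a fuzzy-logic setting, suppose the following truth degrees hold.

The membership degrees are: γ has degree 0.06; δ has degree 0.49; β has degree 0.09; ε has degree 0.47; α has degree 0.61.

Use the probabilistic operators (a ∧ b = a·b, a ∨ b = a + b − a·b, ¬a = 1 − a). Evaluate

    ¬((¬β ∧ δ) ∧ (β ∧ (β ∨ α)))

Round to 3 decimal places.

¬β = 1 − 0.0900 = 0.9100
¬β ∧ δ = a·b on (0.9100, 0.4900) = 0.4459
β ∨ α = a + b − a·b on (0.0900, 0.6100) = 0.6451
β ∧ (β ∨ α) = a·b on (0.0900, 0.6451) = 0.0581
(¬β ∧ δ) ∧ (β ∧ (β ∨ α)) = a·b on (0.4459, 0.0581) = 0.0259
¬((¬β ∧ δ) ∧ (β ∧ (β ∨ α))) = 1 − 0.0259 = 0.9741

0.974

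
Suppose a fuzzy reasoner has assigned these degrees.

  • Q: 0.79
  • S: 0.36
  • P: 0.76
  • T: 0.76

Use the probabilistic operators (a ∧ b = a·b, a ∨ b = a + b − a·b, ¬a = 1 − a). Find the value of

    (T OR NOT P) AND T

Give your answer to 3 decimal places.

NOT P = 1 − 0.7600 = 0.2400
T OR NOT P = a + b − a·b on (0.7600, 0.2400) = 0.8176
(T OR NOT P) AND T = a·b on (0.8176, 0.7600) = 0.6214

0.621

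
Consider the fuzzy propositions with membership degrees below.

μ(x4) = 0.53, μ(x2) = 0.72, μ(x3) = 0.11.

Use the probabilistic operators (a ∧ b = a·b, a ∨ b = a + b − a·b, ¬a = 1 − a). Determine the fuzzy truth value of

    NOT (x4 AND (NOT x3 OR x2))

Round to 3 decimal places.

NOT x3 = 1 − 0.1100 = 0.8900
NOT x3 OR x2 = a + b − a·b on (0.8900, 0.7200) = 0.9692
x4 AND (NOT x3 OR x2) = a·b on (0.5300, 0.9692) = 0.5137
NOT (x4 AND (NOT x3 OR x2)) = 1 − 0.5137 = 0.4863

0.486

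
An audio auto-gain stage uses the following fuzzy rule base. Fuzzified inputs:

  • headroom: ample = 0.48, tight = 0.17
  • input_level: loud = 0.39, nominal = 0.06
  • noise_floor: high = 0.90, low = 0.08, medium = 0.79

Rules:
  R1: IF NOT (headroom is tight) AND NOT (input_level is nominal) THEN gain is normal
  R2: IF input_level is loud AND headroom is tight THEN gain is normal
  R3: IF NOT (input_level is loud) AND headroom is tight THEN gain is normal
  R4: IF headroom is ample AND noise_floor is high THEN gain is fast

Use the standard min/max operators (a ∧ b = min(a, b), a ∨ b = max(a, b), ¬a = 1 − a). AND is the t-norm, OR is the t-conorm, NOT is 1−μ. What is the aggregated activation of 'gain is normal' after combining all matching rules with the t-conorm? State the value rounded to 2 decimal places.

R1: ¬tight=1−0.17=0.83, ¬nominal=1−0.06=0.94; AND[min(a, b)] → w = 0.83
R2: loud=0.39, tight=0.17; AND[min(a, b)] → w = 0.17
R3: ¬loud=1−0.39=0.61, tight=0.17; AND[min(a, b)] → w = 0.17
R4: ample=0.48, high=0.90; AND[min(a, b)] → w = 0.48
Rules with consequent 'normal': {R1, R2, R3} → strengths 0.83, 0.17, 0.17
Aggregate via t-conorm [max(a, b)]: 0.83

0.83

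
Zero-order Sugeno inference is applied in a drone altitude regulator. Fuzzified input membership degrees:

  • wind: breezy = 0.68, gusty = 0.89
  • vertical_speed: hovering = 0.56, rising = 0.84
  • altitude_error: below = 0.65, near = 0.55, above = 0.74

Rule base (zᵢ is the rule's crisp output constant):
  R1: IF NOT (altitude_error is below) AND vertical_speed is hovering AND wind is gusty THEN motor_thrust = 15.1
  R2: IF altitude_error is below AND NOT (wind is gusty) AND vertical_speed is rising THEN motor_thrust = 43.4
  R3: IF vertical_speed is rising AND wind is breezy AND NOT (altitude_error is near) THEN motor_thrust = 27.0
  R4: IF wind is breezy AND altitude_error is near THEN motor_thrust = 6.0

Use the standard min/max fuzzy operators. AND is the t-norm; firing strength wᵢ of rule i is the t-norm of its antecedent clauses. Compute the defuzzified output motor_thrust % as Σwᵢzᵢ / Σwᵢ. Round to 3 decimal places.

R1 (z=15.1): ¬below=1−0.65=0.35, hovering=0.56, gusty=0.89; AND[min(a, b)] → w = 0.35
R2 (z=43.4): below=0.65, ¬gusty=1−0.89=0.11, rising=0.84; AND[min(a, b)] → w = 0.11
R3 (z=27.0): rising=0.84, breezy=0.68, ¬near=1−0.55=0.45; AND[min(a, b)] → w = 0.45
R4 (z=6.0): breezy=0.68, near=0.55; AND[min(a, b)] → w = 0.55
Weighted average = (0.35·15.1 + 0.11·43.4 + 0.45·27.0 + 0.55·6.0) / (0.35 + 0.11 + 0.45 + 0.55)
  = 25.5090 / 1.4600 = 17.472

17.472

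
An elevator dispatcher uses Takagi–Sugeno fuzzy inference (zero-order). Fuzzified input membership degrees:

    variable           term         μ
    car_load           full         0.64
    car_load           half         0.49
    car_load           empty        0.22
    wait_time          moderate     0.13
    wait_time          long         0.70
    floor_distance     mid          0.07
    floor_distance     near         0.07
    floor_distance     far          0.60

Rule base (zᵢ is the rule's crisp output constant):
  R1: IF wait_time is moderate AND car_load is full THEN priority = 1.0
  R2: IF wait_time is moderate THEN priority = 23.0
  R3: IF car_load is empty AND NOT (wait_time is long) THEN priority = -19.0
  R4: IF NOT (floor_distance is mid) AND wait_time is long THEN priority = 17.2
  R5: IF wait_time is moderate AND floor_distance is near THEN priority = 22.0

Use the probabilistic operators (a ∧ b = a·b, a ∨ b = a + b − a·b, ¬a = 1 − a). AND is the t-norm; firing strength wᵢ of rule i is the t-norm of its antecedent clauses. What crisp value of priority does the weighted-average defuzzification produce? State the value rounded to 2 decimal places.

R1 (z=1.0): moderate=0.13, full=0.64; AND[a·b] → w = 0.0832
R2 (z=23.0): moderate=0.13 → w = 0.1300
R3 (z=-19.0): empty=0.22, ¬long=1−0.70=0.30; AND[a·b] → w = 0.0660
R4 (z=17.2): ¬mid=1−0.07=0.93, long=0.70; AND[a·b] → w = 0.6510
R5 (z=22.0): moderate=0.13, near=0.07; AND[a·b] → w = 0.0091
Weighted average = (0.0832·1.0 + 0.1300·23.0 + 0.0660·-19.0 + 0.6510·17.2 + 0.0091·22.0) / (0.0832 + 0.1300 + 0.0660 + 0.6510 + 0.0091)
  = 13.2166 / 0.9393 = 14.07

14.07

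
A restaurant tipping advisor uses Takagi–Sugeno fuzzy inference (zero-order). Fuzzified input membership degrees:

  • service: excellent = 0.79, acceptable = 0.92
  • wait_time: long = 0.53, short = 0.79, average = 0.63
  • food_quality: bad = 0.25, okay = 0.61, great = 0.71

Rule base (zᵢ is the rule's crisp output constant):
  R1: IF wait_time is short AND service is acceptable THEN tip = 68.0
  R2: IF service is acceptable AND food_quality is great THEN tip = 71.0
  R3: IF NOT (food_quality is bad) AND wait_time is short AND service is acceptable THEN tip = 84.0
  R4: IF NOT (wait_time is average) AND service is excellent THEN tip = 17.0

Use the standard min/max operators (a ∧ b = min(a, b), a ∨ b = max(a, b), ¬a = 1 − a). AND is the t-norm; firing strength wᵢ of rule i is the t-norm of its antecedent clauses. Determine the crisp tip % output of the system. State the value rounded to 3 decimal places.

R1 (z=68.0): short=0.79, acceptable=0.92; AND[min(a, b)] → w = 0.79
R2 (z=71.0): acceptable=0.92, great=0.71; AND[min(a, b)] → w = 0.71
R3 (z=84.0): ¬bad=1−0.25=0.75, short=0.79, acceptable=0.92; AND[min(a, b)] → w = 0.75
R4 (z=17.0): ¬average=1−0.63=0.37, excellent=0.79; AND[min(a, b)] → w = 0.37
Weighted average = (0.79·68.0 + 0.71·71.0 + 0.75·84.0 + 0.37·17.0) / (0.79 + 0.71 + 0.75 + 0.37)
  = 173.4200 / 2.6200 = 66.191

66.191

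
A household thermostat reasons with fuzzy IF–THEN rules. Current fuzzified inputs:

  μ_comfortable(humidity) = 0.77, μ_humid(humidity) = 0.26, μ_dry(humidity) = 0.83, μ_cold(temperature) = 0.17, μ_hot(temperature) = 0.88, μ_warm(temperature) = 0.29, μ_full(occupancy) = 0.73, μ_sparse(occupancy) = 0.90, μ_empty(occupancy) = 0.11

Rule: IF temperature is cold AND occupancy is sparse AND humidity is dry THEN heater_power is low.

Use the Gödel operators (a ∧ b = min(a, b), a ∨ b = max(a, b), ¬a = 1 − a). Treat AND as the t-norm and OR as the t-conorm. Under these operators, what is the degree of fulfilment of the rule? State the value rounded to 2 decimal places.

firing strength: cold=0.17, sparse=0.90, dry=0.83; AND[min(a, b)] → w = 0.17

0.17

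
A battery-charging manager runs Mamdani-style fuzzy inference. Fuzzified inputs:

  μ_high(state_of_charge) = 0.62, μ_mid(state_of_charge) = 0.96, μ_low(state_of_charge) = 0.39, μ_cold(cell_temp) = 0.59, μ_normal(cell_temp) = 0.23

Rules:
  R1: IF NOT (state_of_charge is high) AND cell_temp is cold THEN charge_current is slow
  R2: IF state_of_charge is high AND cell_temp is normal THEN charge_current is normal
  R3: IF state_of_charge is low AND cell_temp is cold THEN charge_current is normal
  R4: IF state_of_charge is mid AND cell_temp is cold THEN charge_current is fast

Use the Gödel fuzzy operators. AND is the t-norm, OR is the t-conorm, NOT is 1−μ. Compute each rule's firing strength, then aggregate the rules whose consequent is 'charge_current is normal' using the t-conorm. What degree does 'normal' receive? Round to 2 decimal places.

0.39

R1: ¬high=1−0.62=0.38, cold=0.59; AND[min(a, b)] → w = 0.38
R2: high=0.62, normal=0.23; AND[min(a, b)] → w = 0.23
R3: low=0.39, cold=0.59; AND[min(a, b)] → w = 0.39
R4: mid=0.96, cold=0.59; AND[min(a, b)] → w = 0.59
Rules with consequent 'normal': {R2, R3} → strengths 0.23, 0.39
Aggregate via t-conorm [max(a, b)]: 0.39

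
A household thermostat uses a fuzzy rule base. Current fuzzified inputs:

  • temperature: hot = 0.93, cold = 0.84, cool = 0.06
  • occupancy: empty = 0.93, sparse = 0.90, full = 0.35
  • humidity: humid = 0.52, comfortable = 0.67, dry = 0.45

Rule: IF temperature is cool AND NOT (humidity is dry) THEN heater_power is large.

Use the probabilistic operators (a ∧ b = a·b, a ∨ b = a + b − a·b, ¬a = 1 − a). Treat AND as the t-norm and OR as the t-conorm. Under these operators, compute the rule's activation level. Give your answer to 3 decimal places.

0.033

firing strength: cool=0.06, ¬dry=1−0.45=0.55; AND[a·b] → w = 0.0330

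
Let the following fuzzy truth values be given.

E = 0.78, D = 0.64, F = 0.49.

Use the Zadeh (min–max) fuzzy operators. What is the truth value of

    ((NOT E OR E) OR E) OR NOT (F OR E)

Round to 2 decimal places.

NOT E = 1 − 0.78 = 0.22
NOT E OR E = max(a, b) on (0.22, 0.78) = 0.78
(NOT E OR E) OR E = max(a, b) on (0.78, 0.78) = 0.78
F OR E = max(a, b) on (0.49, 0.78) = 0.78
NOT (F OR E) = 1 − 0.78 = 0.22
((NOT E OR E) OR E) OR NOT (F OR E) = max(a, b) on (0.78, 0.22) = 0.78

0.78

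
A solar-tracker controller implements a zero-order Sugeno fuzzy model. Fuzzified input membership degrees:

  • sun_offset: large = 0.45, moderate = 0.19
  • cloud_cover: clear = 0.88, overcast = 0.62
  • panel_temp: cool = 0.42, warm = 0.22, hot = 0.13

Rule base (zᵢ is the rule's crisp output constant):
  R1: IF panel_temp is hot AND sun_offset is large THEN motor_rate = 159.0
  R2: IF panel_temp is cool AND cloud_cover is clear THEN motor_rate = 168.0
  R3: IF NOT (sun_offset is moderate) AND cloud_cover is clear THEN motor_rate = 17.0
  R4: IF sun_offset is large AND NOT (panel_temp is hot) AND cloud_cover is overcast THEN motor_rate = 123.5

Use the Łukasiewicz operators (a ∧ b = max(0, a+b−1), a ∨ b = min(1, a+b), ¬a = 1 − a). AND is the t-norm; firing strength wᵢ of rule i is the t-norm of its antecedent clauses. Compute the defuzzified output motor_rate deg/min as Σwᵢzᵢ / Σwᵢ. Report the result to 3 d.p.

R1 (z=159.0): hot=0.13, large=0.45; AND[max(0, a+b−1)] → w = 0.00
R2 (z=168.0): cool=0.42, clear=0.88; AND[max(0, a+b−1)] → w = 0.30
R3 (z=17.0): ¬moderate=1−0.19=0.81, clear=0.88; AND[max(0, a+b−1)] → w = 0.69
R4 (z=123.5): large=0.45, ¬hot=1−0.13=0.87, overcast=0.62; AND[max(0, a+b−1)] → w = 0.00
Weighted average = (0.00·159.0 + 0.30·168.0 + 0.69·17.0 + 0.00·123.5) / (0.00 + 0.30 + 0.69 + 0.00)
  = 62.1300 / 0.9900 = 62.758

62.758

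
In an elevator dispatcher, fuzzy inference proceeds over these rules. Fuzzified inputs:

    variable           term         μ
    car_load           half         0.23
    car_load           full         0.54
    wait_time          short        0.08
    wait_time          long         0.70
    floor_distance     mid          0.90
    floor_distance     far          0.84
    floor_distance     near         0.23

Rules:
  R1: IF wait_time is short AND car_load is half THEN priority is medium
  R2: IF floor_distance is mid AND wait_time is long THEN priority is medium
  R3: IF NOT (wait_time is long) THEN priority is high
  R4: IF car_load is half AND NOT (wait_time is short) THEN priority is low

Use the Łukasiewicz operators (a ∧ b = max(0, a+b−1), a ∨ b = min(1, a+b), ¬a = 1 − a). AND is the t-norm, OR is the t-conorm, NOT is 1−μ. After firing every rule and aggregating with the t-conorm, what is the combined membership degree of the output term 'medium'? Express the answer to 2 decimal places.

R1: short=0.08, half=0.23; AND[max(0, a+b−1)] → w = 0.00
R2: mid=0.90, long=0.70; AND[max(0, a+b−1)] → w = 0.60
R3: ¬long=1−0.70=0.30 → w = 0.30
R4: half=0.23, ¬short=1−0.08=0.92; AND[max(0, a+b−1)] → w = 0.15
Rules with consequent 'medium': {R1, R2} → strengths 0.00, 0.60
Aggregate via t-conorm [min(1, a+b)]: 0.60

0.60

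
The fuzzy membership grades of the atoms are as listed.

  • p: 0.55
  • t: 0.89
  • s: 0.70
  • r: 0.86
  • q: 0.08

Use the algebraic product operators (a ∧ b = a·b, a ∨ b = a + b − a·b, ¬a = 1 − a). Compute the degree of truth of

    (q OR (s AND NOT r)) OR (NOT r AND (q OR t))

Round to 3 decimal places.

NOT r = 1 − 0.8600 = 0.1400
s AND NOT r = a·b on (0.7000, 0.1400) = 0.0980
q OR (s AND NOT r) = a + b − a·b on (0.0800, 0.0980) = 0.1702
NOT r = 1 − 0.8600 = 0.1400
q OR t = a + b − a·b on (0.0800, 0.8900) = 0.8988
NOT r AND (q OR t) = a·b on (0.1400, 0.8988) = 0.1258
(q OR (s AND NOT r)) OR (NOT r AND (q OR t)) = a + b − a·b on (0.1702, 0.1258) = 0.2746

0.275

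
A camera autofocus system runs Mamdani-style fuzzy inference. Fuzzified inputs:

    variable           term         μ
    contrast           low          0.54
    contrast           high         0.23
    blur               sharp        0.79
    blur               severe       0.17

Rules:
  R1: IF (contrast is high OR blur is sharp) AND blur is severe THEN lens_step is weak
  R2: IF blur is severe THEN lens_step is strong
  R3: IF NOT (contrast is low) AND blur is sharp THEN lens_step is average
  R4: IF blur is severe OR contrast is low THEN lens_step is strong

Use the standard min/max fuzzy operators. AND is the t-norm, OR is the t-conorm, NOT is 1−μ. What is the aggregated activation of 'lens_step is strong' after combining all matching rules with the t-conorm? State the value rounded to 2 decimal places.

R1: (high=0.23 OR sharp=0.79) = 0.79; AND[min(a, b)] with severe=0.17 → w = 0.17
R2: severe=0.17 → w = 0.17
R3: ¬low=1−0.54=0.46, sharp=0.79; AND[min(a, b)] → w = 0.46
R4: severe=0.17, low=0.54; OR[max(a, b)] → w = 0.54
Rules with consequent 'strong': {R2, R4} → strengths 0.17, 0.54
Aggregate via t-conorm [max(a, b)]: 0.54

0.54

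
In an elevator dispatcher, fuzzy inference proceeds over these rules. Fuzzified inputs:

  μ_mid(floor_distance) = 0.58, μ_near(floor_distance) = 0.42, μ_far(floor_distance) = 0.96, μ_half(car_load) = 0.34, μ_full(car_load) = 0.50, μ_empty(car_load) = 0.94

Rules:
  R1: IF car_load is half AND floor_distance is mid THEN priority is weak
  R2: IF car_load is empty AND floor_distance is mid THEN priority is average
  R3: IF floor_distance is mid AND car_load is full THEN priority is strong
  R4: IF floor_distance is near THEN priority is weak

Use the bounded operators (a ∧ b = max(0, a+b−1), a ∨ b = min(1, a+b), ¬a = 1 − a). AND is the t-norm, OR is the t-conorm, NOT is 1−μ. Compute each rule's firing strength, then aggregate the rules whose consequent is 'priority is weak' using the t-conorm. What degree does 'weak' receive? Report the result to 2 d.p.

R1: half=0.34, mid=0.58; AND[max(0, a+b−1)] → w = 0.00
R2: empty=0.94, mid=0.58; AND[max(0, a+b−1)] → w = 0.52
R3: mid=0.58, full=0.50; AND[max(0, a+b−1)] → w = 0.08
R4: near=0.42 → w = 0.42
Rules with consequent 'weak': {R1, R4} → strengths 0.00, 0.42
Aggregate via t-conorm [min(1, a+b)]: 0.42

0.42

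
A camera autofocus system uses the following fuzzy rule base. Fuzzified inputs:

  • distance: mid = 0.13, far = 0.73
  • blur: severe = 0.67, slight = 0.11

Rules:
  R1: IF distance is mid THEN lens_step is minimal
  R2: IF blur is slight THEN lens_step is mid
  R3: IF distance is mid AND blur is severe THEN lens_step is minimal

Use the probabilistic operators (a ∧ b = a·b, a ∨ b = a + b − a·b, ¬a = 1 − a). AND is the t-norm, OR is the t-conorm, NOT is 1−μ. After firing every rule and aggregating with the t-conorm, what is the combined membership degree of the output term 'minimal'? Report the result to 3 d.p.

R1: mid=0.13 → w = 0.1300
R2: slight=0.11 → w = 0.1100
R3: mid=0.13, severe=0.67; AND[a·b] → w = 0.0871
Rules with consequent 'minimal': {R1, R3} → strengths 0.1300, 0.0871
Aggregate via t-conorm [a + b − a·b]: 0.2058

0.206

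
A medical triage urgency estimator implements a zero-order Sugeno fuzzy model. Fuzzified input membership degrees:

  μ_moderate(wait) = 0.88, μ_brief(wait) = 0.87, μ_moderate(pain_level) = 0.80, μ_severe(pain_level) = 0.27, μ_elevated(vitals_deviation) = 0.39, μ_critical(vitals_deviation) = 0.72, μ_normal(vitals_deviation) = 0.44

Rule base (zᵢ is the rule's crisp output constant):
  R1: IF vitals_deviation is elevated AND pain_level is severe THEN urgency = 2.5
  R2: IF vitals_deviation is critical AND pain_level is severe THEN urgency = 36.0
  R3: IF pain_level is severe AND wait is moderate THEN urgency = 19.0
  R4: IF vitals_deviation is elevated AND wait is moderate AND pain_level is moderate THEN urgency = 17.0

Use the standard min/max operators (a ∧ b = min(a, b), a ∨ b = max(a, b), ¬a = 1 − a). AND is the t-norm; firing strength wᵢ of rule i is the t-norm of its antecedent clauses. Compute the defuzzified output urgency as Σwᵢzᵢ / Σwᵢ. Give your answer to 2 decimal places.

18.46

R1 (z=2.5): elevated=0.39, severe=0.27; AND[min(a, b)] → w = 0.27
R2 (z=36.0): critical=0.72, severe=0.27; AND[min(a, b)] → w = 0.27
R3 (z=19.0): severe=0.27, moderate=0.88; AND[min(a, b)] → w = 0.27
R4 (z=17.0): elevated=0.39, moderate=0.88, moderate=0.80; AND[min(a, b)] → w = 0.39
Weighted average = (0.27·2.5 + 0.27·36.0 + 0.27·19.0 + 0.39·17.0) / (0.27 + 0.27 + 0.27 + 0.39)
  = 22.1550 / 1.2000 = 18.46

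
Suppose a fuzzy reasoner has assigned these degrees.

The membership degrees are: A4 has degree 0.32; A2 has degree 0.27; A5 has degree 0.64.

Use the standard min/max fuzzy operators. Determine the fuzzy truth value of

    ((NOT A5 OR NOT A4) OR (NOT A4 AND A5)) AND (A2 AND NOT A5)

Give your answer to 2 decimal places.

NOT A5 = 1 − 0.64 = 0.36
NOT A4 = 1 − 0.32 = 0.68
NOT A5 OR NOT A4 = max(a, b) on (0.36, 0.68) = 0.68
NOT A4 = 1 − 0.32 = 0.68
NOT A4 AND A5 = min(a, b) on (0.68, 0.64) = 0.64
(NOT A5 OR NOT A4) OR (NOT A4 AND A5) = max(a, b) on (0.68, 0.64) = 0.68
NOT A5 = 1 − 0.64 = 0.36
A2 AND NOT A5 = min(a, b) on (0.27, 0.36) = 0.27
((NOT A5 OR NOT A4) OR (NOT A4 AND A5)) AND (A2 AND NOT A5) = min(a, b) on (0.68, 0.27) = 0.27

0.27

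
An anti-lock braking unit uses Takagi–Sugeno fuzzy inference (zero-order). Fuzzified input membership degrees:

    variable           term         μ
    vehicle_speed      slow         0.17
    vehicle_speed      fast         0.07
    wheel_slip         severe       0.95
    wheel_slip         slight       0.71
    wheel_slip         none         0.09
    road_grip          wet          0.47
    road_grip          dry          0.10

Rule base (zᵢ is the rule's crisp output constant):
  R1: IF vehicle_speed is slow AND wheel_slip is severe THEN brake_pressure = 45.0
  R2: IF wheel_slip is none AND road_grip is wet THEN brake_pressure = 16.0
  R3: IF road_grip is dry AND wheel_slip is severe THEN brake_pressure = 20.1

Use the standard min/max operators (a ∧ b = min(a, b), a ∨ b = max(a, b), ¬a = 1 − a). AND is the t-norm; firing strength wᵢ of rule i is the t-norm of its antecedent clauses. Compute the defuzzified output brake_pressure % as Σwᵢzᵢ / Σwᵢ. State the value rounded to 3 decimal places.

R1 (z=45.0): slow=0.17, severe=0.95; AND[min(a, b)] → w = 0.17
R2 (z=16.0): none=0.09, wet=0.47; AND[min(a, b)] → w = 0.09
R3 (z=20.1): dry=0.10, severe=0.95; AND[min(a, b)] → w = 0.10
Weighted average = (0.17·45.0 + 0.09·16.0 + 0.10·20.1) / (0.17 + 0.09 + 0.10)
  = 11.1000 / 0.3600 = 30.833

30.833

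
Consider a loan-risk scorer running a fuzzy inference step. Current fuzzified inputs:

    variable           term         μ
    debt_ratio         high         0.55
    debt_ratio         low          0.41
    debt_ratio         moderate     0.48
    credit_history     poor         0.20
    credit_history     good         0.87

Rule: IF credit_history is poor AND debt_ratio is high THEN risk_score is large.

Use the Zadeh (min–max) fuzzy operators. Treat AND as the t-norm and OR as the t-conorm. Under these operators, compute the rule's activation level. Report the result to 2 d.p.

0.20

firing strength: poor=0.20, high=0.55; AND[min(a, b)] → w = 0.20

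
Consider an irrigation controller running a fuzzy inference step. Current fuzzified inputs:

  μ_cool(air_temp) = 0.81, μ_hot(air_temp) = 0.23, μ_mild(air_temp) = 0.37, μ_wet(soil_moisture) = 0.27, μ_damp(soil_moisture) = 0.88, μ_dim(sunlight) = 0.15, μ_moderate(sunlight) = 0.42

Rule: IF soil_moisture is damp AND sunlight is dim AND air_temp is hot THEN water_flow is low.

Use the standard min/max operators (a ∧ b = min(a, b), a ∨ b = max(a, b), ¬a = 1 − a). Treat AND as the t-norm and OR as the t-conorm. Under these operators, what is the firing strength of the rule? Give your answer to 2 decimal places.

0.15

firing strength: damp=0.88, dim=0.15, hot=0.23; AND[min(a, b)] → w = 0.15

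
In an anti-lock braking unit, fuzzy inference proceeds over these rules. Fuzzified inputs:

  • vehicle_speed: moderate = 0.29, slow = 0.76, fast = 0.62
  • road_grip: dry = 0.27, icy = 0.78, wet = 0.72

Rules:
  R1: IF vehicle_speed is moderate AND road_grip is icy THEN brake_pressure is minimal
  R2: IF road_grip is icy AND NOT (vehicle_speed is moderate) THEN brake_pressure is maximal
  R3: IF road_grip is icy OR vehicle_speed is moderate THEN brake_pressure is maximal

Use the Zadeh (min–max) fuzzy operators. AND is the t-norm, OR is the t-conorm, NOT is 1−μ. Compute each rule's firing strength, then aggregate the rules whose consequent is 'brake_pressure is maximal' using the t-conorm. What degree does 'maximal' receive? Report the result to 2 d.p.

0.78

R1: moderate=0.29, icy=0.78; AND[min(a, b)] → w = 0.29
R2: icy=0.78, ¬moderate=1−0.29=0.71; AND[min(a, b)] → w = 0.71
R3: icy=0.78, moderate=0.29; OR[max(a, b)] → w = 0.78
Rules with consequent 'maximal': {R2, R3} → strengths 0.71, 0.78
Aggregate via t-conorm [max(a, b)]: 0.78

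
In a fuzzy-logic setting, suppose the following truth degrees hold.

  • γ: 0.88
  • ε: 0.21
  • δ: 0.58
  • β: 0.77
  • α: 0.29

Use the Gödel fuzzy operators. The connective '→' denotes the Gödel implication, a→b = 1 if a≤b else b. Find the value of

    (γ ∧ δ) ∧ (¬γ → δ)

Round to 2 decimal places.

γ ∧ δ = min(a, b) on (0.88, 0.58) = 0.58
¬γ = 1 − 0.88 = 0.12
¬γ → δ  [Gödel: 1 if a≤b else b] with a=0.12, b=0.58 → 1.00
(γ ∧ δ) ∧ (¬γ → δ) = min(a, b) on (0.58, 1.00) = 0.58

0.58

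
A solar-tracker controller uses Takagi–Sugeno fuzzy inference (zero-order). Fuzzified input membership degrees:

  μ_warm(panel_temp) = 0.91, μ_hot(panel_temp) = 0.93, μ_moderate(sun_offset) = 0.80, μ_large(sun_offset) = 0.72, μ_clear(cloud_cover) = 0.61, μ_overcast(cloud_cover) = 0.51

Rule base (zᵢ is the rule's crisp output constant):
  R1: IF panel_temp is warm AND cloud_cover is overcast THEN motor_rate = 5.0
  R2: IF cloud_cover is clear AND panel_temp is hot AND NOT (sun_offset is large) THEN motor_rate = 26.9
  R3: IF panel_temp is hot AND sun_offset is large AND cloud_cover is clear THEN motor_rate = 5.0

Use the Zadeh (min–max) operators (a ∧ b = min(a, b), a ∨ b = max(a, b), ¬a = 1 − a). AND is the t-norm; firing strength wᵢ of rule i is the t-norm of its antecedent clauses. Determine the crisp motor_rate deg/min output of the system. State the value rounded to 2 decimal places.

R1 (z=5.0): warm=0.91, overcast=0.51; AND[min(a, b)] → w = 0.51
R2 (z=26.9): clear=0.61, hot=0.93, ¬large=1−0.72=0.28; AND[min(a, b)] → w = 0.28
R3 (z=5.0): hot=0.93, large=0.72, clear=0.61; AND[min(a, b)] → w = 0.61
Weighted average = (0.51·5.0 + 0.28·26.9 + 0.61·5.0) / (0.51 + 0.28 + 0.61)
  = 13.1320 / 1.4000 = 9.38

9.38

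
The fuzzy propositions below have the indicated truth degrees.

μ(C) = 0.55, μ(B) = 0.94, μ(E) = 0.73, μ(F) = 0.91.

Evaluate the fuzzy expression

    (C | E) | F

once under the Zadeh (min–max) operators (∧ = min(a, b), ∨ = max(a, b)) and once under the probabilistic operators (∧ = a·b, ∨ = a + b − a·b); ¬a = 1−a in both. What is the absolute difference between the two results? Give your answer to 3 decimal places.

Under Zadeh (min–max):
  C | E = max(a, b) on (0.55, 0.73) = 0.73
  (C | E) | F = max(a, b) on (0.73, 0.91) = 0.91
  → value = 0.9100
Under probabilistic:
  C | E = a + b − a·b on (0.5500, 0.7300) = 0.8785
  (C | E) | F = a + b − a·b on (0.8785, 0.9100) = 0.9891
  → value = 0.9891
|0.9100 − 0.9891| = 0.079

0.079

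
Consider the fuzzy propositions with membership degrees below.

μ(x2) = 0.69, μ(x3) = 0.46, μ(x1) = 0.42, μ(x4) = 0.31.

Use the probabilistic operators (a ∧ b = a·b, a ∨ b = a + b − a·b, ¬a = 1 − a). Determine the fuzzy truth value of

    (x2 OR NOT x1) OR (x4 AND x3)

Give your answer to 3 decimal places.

0.888

NOT x1 = 1 − 0.4200 = 0.5800
x2 OR NOT x1 = a + b − a·b on (0.6900, 0.5800) = 0.8698
x4 AND x3 = a·b on (0.3100, 0.4600) = 0.1426
(x2 OR NOT x1) OR (x4 AND x3) = a + b − a·b on (0.8698, 0.1426) = 0.8884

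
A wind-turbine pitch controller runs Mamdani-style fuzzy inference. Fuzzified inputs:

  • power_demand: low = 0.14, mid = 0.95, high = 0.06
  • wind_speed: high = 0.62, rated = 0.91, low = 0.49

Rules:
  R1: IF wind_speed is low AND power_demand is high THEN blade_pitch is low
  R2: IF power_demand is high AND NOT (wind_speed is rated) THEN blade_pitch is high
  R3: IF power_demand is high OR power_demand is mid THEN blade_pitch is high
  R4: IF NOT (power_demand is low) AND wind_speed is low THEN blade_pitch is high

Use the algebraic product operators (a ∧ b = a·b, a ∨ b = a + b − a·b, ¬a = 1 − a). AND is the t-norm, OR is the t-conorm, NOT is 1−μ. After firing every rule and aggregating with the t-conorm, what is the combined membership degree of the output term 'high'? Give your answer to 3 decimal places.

0.973

R1: low=0.49, high=0.06; AND[a·b] → w = 0.0294
R2: high=0.06, ¬rated=1−0.91=0.09; AND[a·b] → w = 0.0054
R3: high=0.06, mid=0.95; OR[a + b − a·b] → w = 0.9530
R4: ¬low=1−0.14=0.86, low=0.49; AND[a·b] → w = 0.4214
Rules with consequent 'high': {R2, R3, R4} → strengths 0.0054, 0.9530, 0.4214
Aggregate via t-conorm [a + b − a·b]: 0.9730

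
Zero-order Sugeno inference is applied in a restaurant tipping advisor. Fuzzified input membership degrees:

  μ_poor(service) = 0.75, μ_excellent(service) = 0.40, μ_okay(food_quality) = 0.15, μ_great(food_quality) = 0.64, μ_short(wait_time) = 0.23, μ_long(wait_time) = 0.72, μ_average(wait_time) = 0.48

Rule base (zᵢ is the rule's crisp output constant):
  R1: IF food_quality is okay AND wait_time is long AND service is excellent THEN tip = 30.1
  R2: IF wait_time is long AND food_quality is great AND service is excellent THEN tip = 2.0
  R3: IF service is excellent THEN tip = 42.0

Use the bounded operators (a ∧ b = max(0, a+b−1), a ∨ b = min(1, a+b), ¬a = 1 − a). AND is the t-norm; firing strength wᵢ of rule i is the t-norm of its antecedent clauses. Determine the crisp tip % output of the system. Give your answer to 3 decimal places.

R1 (z=30.1): okay=0.15, long=0.72, excellent=0.40; AND[max(0, a+b−1)] → w = 0.00
R2 (z=2.0): long=0.72, great=0.64, excellent=0.40; AND[max(0, a+b−1)] → w = 0.00
R3 (z=42.0): excellent=0.40 → w = 0.40
Weighted average = (0.00·30.1 + 0.00·2.0 + 0.40·42.0) / (0.00 + 0.00 + 0.40)
  = 16.8000 / 0.4000 = 42.000

42.000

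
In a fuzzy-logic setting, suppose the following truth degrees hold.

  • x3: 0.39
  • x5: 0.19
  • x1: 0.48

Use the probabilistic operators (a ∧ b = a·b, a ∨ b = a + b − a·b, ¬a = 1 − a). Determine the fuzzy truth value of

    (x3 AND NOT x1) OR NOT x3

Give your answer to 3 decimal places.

0.689

NOT x1 = 1 − 0.4800 = 0.5200
x3 AND NOT x1 = a·b on (0.3900, 0.5200) = 0.2028
NOT x3 = 1 − 0.3900 = 0.6100
(x3 AND NOT x1) OR NOT x3 = a + b − a·b on (0.2028, 0.6100) = 0.6891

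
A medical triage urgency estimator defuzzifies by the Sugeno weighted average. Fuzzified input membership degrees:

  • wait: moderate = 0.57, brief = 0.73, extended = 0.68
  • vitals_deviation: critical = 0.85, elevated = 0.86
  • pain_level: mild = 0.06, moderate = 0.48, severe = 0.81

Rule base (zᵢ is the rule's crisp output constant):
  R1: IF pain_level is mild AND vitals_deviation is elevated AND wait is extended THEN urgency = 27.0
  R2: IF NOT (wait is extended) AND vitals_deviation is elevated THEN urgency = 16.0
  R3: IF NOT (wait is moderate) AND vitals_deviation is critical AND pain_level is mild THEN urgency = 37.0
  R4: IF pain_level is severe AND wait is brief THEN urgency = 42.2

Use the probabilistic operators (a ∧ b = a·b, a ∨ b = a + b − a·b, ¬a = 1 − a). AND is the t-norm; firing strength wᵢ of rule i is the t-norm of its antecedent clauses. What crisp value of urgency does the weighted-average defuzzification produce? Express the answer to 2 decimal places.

33.69

R1 (z=27.0): mild=0.06, elevated=0.86, extended=0.68; AND[a·b] → w = 0.0351
R2 (z=16.0): ¬extended=1−0.68=0.32, elevated=0.86; AND[a·b] → w = 0.2752
R3 (z=37.0): ¬moderate=1−0.57=0.43, critical=0.85, mild=0.06; AND[a·b] → w = 0.0219
R4 (z=42.2): severe=0.81, brief=0.73; AND[a·b] → w = 0.5913
Weighted average = (0.0351·27.0 + 0.2752·16.0 + 0.0219·37.0 + 0.5913·42.2) / (0.0351 + 0.2752 + 0.0219 + 0.5913)
  = 31.1148 / 0.9235 = 33.69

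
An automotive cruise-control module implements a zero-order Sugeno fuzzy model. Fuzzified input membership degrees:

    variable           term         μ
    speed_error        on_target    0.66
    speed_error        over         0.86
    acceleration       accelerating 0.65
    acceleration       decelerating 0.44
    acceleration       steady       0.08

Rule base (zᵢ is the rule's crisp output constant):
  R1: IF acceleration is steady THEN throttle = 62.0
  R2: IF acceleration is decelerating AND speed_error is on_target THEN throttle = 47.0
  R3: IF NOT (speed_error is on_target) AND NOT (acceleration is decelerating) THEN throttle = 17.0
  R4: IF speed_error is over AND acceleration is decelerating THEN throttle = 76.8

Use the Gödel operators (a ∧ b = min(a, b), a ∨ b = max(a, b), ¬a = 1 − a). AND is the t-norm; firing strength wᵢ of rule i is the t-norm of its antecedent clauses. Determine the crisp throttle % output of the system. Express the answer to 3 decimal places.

50.163

R1 (z=62.0): steady=0.08 → w = 0.08
R2 (z=47.0): decelerating=0.44, on_target=0.66; AND[min(a, b)] → w = 0.44
R3 (z=17.0): ¬on_target=1−0.66=0.34, ¬decelerating=1−0.44=0.56; AND[min(a, b)] → w = 0.34
R4 (z=76.8): over=0.86, decelerating=0.44; AND[min(a, b)] → w = 0.44
Weighted average = (0.08·62.0 + 0.44·47.0 + 0.34·17.0 + 0.44·76.8) / (0.08 + 0.44 + 0.34 + 0.44)
  = 65.2120 / 1.3000 = 50.163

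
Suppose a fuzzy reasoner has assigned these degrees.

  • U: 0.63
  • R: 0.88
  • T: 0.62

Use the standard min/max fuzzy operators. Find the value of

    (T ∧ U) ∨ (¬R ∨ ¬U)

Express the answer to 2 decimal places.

0.62

T ∧ U = min(a, b) on (0.62, 0.63) = 0.62
¬R = 1 − 0.88 = 0.12
¬U = 1 − 0.63 = 0.37
¬R ∨ ¬U = max(a, b) on (0.12, 0.37) = 0.37
(T ∧ U) ∨ (¬R ∨ ¬U) = max(a, b) on (0.62, 0.37) = 0.62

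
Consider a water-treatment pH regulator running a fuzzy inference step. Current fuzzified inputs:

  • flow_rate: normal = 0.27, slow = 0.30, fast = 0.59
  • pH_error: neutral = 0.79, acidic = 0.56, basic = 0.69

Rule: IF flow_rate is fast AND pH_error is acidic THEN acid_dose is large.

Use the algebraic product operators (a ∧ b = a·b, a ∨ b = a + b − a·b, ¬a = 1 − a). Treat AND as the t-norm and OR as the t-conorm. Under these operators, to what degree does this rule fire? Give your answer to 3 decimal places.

firing strength: fast=0.59, acidic=0.56; AND[a·b] → w = 0.3304

0.330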